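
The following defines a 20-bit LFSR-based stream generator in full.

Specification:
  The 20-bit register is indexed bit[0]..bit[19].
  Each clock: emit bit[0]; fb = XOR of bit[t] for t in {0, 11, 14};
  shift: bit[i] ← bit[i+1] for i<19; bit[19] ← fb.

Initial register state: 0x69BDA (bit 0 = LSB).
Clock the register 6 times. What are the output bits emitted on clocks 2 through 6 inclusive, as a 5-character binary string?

reg_0 = 0x69BDA
clock 1: out=0, reg = 0xB4DED
clock 2: out=1, reg = 0xDA6F6
clock 3: out=0, reg = 0x6D37B
clock 4: out=1, reg = 0x369BD
clock 5: out=1, reg = 0x9B4DE
clock 6: out=0, reg = 0x4DA6F

10110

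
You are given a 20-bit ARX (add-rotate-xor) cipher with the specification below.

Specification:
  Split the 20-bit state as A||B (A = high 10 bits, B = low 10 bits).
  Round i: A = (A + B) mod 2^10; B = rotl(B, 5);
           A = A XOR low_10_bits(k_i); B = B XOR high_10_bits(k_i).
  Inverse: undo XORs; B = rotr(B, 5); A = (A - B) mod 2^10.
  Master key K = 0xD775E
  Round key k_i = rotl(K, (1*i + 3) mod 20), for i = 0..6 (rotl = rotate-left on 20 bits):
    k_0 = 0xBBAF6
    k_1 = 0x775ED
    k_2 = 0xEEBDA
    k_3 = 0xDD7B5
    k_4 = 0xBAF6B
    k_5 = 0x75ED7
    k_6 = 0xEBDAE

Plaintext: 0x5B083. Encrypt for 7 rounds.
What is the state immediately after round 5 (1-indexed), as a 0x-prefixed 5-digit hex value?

s_0 = plaintext = 0x5B083
s_1 = Round(s_0, k_0) = 0xC668A
s_2 = Round(s_1, k_1) = 0x13889
s_3 = Round(s_2, k_2) = 0xC369E
s_4 = Round(s_3, k_3) = 0x878A1
s_5 = Round(s_4, k_4) = 0x752CE
s_6 = Round(s_5, k_5) = 0x9D401
s_7 = Round(s_6, k_6) = 0xF638F

0x752CE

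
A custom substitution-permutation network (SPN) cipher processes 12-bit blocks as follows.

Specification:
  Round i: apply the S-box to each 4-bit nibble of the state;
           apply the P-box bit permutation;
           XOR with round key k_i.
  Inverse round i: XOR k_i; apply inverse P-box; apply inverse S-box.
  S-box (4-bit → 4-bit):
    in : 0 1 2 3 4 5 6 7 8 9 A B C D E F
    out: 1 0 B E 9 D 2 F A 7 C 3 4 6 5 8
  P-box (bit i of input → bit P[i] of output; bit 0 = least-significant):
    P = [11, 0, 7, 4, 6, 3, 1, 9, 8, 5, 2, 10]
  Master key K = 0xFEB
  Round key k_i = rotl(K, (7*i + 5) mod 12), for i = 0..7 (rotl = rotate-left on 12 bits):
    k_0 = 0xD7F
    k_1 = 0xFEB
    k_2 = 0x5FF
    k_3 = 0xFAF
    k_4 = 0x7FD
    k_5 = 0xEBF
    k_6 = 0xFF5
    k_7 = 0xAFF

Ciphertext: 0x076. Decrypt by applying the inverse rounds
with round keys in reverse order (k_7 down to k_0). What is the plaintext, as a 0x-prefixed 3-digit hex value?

0x89B

s_0 = ciphertext = 0x076
s_1 = InvRound(s_0, k_7) = 0x189
s_2 = InvRound(s_1, k_6) = 0x324
s_3 = InvRound(s_2, k_5) = 0x4D7
s_4 = InvRound(s_3, k_4) = 0xB31
s_5 = InvRound(s_4, k_3) = 0xADA
s_6 = InvRound(s_5, k_2) = 0x7FB
s_7 = InvRound(s_6, k_1) = 0x114
s_8 = InvRound(s_7, k_0) = 0x89B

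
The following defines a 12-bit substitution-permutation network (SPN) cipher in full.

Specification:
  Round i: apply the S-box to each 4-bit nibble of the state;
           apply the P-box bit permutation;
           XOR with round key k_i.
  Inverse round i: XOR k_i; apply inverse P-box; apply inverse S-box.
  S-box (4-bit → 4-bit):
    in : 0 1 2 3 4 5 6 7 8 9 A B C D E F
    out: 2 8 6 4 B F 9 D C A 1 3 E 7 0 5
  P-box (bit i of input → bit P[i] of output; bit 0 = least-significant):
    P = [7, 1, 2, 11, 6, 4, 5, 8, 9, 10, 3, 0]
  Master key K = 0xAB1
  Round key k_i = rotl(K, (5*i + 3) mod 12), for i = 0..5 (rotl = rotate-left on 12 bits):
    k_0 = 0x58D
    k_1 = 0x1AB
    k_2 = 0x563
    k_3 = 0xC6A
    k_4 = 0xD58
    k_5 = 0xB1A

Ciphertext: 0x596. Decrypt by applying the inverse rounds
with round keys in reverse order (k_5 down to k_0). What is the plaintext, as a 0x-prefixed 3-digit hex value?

0x978

s_0 = ciphertext = 0x596
s_1 = InvRound(s_0, k_5) = 0xDE7
s_2 = InvRound(s_1, k_4) = 0x82D
s_3 = InvRound(s_2, k_3) = 0x9A2
s_4 = InvRound(s_3, k_2) = 0x9A6
s_5 = InvRound(s_4, k_1) = 0x8E8
s_6 = InvRound(s_5, k_0) = 0x978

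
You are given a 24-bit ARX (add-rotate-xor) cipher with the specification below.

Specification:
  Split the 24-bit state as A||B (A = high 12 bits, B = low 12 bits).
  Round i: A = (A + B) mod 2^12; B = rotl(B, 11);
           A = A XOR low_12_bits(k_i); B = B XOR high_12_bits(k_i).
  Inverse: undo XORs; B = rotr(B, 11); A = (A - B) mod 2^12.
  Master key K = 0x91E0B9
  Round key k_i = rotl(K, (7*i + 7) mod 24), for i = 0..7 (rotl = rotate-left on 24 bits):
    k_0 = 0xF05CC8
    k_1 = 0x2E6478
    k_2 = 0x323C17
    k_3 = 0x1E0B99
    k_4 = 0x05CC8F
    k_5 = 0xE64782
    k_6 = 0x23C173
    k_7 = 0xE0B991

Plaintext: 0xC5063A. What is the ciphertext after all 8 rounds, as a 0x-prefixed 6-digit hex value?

0x8FDF93

s_0 = plaintext = 0xC5063A
s_1 = Round(s_0, k_0) = 0xE42C18
s_2 = Round(s_1, k_1) = 0xE224EA
s_3 = Round(s_2, k_2) = 0xF1B156
s_4 = Round(s_3, k_3) = 0xBE814B
s_5 = Round(s_4, k_4) = 0x1BC8F9
s_6 = Round(s_5, k_5) = 0xD37218
s_7 = Round(s_6, k_6) = 0xE3C330
s_8 = Round(s_7, k_7) = 0x8FDF93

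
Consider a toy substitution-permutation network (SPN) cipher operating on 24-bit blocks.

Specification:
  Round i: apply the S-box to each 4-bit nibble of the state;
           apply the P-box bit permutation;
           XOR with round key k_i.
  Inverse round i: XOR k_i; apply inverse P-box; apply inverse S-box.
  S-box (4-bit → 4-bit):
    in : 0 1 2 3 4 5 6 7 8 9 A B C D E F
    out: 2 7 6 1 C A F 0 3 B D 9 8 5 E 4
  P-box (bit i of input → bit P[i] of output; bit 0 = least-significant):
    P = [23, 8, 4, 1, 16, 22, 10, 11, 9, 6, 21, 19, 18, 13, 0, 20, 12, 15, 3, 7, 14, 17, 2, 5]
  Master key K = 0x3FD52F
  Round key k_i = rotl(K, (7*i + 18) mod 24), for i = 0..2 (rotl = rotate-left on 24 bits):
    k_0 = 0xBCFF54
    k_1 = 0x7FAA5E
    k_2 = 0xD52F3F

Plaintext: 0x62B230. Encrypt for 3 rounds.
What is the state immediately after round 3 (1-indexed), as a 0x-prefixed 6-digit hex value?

s_0 = plaintext = 0x62B230
s_1 = Round(s_0, k_0) = 0x8B3E38
s_2 = Round(s_1, k_1) = 0xD0FB9E
s_3 = Round(s_2, k_2) = 0x9CE428

0x9CE428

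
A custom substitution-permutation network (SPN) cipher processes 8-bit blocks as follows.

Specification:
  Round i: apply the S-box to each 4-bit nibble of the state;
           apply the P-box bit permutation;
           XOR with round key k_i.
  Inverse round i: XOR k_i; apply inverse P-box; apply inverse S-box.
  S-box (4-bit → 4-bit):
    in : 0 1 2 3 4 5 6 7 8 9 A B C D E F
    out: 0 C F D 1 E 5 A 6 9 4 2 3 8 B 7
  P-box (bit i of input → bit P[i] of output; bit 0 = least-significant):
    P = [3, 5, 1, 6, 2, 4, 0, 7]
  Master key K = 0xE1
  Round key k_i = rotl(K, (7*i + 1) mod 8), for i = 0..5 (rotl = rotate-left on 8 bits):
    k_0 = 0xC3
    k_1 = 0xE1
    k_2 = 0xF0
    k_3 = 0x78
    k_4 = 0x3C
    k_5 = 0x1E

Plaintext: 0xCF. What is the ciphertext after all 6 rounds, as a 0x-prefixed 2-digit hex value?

s_0 = plaintext = 0xCF
s_1 = Round(s_0, k_0) = 0xFD
s_2 = Round(s_1, k_1) = 0xB4
s_3 = Round(s_2, k_2) = 0xE8
s_4 = Round(s_3, k_3) = 0xCE
s_5 = Round(s_4, k_4) = 0x40
s_6 = Round(s_5, k_5) = 0x1A

0x1A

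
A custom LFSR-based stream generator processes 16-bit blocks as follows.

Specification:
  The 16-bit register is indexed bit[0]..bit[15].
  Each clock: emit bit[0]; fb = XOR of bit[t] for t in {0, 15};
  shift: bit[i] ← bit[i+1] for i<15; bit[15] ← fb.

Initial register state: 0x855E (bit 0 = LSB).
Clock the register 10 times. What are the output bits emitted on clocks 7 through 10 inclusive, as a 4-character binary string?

reg_0 = 0x855E
clock 1: out=0, reg = 0xC2AF
clock 2: out=1, reg = 0x6157
clock 3: out=1, reg = 0xB0AB
clock 4: out=1, reg = 0x5855
clock 5: out=1, reg = 0xAC2A
clock 6: out=0, reg = 0xD615
clock 7: out=1, reg = 0x6B0A
clock 8: out=0, reg = 0x3585
clock 9: out=1, reg = 0x9AC2
clock 10: out=0, reg = 0xCD61

1010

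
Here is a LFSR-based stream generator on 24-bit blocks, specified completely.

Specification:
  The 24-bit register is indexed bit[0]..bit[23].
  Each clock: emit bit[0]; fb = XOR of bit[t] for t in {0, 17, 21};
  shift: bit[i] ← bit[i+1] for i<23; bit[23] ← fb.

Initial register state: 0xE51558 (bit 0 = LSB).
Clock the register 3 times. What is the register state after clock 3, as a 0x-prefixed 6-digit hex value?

0xBCA2AB

reg_0 = 0xE51558
clock 1: out=0, reg = 0xF28AAC
clock 2: out=0, reg = 0x794556
clock 3: out=0, reg = 0xBCA2AB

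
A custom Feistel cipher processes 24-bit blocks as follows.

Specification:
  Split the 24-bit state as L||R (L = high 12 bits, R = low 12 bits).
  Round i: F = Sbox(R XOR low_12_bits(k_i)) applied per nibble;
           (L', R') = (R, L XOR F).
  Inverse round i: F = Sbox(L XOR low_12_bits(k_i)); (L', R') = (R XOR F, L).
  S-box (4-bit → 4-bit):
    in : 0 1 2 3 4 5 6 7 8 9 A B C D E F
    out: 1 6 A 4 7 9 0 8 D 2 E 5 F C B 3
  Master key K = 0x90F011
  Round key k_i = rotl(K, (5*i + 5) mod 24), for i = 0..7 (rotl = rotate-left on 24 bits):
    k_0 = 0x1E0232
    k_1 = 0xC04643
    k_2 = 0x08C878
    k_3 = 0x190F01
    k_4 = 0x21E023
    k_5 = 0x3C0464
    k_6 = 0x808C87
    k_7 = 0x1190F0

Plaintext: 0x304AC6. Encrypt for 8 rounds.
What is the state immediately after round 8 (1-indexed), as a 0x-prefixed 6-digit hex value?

0xC26BEA

s_0 = plaintext = 0x304AC6
s_1 = Round(s_0, k_0) = 0xAC6E33
s_2 = Round(s_1, k_1) = 0xE33747
s_3 = Round(s_2, k_2) = 0x747D70
s_4 = Round(s_3, k_3) = 0xD70DC1
s_5 = Round(s_4, k_4) = 0xDC11CA
s_6 = Round(s_5, k_5) = 0x1CA42A
s_7 = Round(s_6, k_6) = 0x42AC26
s_8 = Round(s_7, k_7) = 0xC26BEA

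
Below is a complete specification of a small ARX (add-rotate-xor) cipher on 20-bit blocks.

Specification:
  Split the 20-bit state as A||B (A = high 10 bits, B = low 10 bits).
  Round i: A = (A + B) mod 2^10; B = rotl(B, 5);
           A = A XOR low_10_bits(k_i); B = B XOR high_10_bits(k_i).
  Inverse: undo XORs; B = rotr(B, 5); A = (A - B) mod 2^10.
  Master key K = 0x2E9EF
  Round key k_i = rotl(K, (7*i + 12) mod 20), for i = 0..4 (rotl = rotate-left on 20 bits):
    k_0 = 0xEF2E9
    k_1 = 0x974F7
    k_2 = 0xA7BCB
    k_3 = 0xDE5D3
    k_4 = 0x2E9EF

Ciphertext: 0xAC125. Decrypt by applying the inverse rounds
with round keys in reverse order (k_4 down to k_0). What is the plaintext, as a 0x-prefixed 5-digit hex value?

0x03E81

s_0 = ciphertext = 0xAC125
s_1 = InvRound(s_0, k_4) = 0xDCFEC
s_2 = InvRound(s_1, k_3) = 0xFF2A4
s_3 = InvRound(s_2, k_2) = 0x3DB41
s_4 = InvRound(s_3, k_1) = 0x1E788
s_5 = InvRound(s_4, k_0) = 0x03E81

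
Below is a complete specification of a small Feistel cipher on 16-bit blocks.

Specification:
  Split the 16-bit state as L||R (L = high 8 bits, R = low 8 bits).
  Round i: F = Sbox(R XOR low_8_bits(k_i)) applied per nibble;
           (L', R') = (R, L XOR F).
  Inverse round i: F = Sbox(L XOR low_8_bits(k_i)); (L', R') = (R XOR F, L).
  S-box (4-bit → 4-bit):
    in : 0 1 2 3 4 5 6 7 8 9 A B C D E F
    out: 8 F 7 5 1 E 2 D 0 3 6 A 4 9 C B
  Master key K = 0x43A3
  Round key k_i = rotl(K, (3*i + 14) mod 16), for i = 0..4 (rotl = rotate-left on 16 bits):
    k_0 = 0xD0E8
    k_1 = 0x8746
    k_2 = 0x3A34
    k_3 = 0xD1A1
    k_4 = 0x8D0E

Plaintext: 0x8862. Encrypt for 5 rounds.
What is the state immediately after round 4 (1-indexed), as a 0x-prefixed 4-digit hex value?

0x7CBB

s_0 = plaintext = 0x8862
s_1 = Round(s_0, k_0) = 0x628E
s_2 = Round(s_1, k_1) = 0x8E22
s_3 = Round(s_2, k_2) = 0x227C
s_4 = Round(s_3, k_3) = 0x7CBB
s_5 = Round(s_4, k_4) = 0xBBD2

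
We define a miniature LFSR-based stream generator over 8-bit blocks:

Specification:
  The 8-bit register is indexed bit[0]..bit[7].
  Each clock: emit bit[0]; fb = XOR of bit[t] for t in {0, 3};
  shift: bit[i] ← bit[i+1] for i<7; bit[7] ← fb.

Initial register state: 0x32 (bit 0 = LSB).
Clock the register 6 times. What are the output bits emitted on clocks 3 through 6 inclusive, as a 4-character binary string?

0011

reg_0 = 0x32
clock 1: out=0, reg = 0x19
clock 2: out=1, reg = 0x0C
clock 3: out=0, reg = 0x86
clock 4: out=0, reg = 0x43
clock 5: out=1, reg = 0xA1
clock 6: out=1, reg = 0xD0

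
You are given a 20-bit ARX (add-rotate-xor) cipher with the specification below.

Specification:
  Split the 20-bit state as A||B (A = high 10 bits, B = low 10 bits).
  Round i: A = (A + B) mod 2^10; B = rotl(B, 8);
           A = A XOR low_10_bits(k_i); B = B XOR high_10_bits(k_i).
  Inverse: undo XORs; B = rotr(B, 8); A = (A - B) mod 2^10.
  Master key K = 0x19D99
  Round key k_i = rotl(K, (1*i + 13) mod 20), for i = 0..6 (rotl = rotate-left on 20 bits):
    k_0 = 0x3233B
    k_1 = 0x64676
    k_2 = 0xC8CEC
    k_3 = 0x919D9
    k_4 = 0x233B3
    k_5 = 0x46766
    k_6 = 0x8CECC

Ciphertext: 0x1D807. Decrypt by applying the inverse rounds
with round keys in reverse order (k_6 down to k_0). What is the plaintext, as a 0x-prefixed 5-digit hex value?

0x933F4

s_0 = ciphertext = 0x1D807
s_1 = InvRound(s_0, k_6) = 0x7A0D2
s_2 = InvRound(s_1, k_5) = 0xD872D
s_3 = InvRound(s_2, k_4) = 0x92E87
s_4 = InvRound(s_3, k_3) = 0x23B04
s_5 = InvRound(s_4, k_2) = 0xF189C
s_6 = InvRound(s_5, k_1) = 0x5EC35
s_7 = InvRound(s_6, k_0) = 0x933F4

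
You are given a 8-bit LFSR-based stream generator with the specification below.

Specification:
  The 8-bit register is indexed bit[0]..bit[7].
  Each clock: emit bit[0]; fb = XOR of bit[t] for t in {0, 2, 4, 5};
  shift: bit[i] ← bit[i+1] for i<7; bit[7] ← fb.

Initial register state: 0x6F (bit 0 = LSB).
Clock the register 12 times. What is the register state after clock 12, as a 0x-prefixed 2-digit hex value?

0xAE

reg_0 = 0x6F
clock 1: out=1, reg = 0xB7
clock 2: out=1, reg = 0x5B
clock 3: out=1, reg = 0x2D
clock 4: out=1, reg = 0x96
clock 5: out=0, reg = 0x4B
clock 6: out=1, reg = 0xA5
clock 7: out=1, reg = 0xD2
clock 8: out=0, reg = 0xE9
clock 9: out=1, reg = 0x74
clock 10: out=0, reg = 0xBA
clock 11: out=0, reg = 0x5D
clock 12: out=1, reg = 0xAE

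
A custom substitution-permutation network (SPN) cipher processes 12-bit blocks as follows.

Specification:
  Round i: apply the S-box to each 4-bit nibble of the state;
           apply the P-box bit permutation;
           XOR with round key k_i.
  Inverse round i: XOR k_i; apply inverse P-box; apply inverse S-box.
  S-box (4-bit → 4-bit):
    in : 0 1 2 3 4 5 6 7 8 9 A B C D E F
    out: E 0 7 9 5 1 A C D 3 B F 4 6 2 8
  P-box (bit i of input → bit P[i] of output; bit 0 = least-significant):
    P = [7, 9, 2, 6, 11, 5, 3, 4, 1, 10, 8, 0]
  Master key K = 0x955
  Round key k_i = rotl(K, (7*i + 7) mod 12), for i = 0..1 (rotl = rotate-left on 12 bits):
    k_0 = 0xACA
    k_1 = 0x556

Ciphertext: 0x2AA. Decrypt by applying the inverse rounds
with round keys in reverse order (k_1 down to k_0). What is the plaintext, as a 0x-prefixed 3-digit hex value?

0x01A

s_0 = ciphertext = 0x2AA
s_1 = InvRound(s_0, k_1) = 0xD0B
s_2 = InvRound(s_1, k_0) = 0x01A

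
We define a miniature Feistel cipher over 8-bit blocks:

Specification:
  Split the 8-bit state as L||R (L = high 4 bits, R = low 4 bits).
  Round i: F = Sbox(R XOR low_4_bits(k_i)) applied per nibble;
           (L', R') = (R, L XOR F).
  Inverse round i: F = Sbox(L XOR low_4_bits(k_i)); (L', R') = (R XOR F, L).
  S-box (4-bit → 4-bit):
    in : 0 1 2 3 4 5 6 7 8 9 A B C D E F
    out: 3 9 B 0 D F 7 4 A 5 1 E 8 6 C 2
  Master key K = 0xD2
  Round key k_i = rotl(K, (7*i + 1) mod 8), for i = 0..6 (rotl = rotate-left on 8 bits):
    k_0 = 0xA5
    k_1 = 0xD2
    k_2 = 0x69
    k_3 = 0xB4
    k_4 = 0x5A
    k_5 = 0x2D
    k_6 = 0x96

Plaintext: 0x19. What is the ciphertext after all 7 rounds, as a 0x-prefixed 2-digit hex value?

0x1C

s_0 = plaintext = 0x19
s_1 = Round(s_0, k_0) = 0x99
s_2 = Round(s_1, k_1) = 0x97
s_3 = Round(s_2, k_2) = 0x75
s_4 = Round(s_3, k_3) = 0x5E
s_5 = Round(s_4, k_4) = 0xE8
s_6 = Round(s_5, k_5) = 0x81
s_7 = Round(s_6, k_6) = 0x1C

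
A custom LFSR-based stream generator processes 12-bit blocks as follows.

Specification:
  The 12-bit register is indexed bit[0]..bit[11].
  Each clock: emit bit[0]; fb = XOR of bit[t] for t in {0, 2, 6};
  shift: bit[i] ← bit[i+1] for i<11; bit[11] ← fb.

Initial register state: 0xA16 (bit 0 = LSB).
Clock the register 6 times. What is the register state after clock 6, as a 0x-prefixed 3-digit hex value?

reg_0 = 0xA16
clock 1: out=0, reg = 0xD0B
clock 2: out=1, reg = 0xE85
clock 3: out=1, reg = 0x742
clock 4: out=0, reg = 0xBA1
clock 5: out=1, reg = 0xDD0
clock 6: out=0, reg = 0xEE8

0xEE8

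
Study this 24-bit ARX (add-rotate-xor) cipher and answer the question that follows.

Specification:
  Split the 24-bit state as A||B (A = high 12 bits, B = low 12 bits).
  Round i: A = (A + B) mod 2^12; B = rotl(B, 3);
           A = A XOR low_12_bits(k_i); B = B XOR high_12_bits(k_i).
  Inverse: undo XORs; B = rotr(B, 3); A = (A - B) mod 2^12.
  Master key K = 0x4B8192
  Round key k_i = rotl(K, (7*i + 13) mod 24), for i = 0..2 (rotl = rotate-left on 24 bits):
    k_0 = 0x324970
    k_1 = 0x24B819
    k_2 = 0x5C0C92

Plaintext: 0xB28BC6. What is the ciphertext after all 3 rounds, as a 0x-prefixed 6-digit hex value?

s_0 = plaintext = 0xB28BC6
s_1 = Round(s_0, k_0) = 0xF9ED11
s_2 = Round(s_1, k_1) = 0x4B6AC5
s_3 = Round(s_2, k_2) = 0x3E93ED

0x3E93ED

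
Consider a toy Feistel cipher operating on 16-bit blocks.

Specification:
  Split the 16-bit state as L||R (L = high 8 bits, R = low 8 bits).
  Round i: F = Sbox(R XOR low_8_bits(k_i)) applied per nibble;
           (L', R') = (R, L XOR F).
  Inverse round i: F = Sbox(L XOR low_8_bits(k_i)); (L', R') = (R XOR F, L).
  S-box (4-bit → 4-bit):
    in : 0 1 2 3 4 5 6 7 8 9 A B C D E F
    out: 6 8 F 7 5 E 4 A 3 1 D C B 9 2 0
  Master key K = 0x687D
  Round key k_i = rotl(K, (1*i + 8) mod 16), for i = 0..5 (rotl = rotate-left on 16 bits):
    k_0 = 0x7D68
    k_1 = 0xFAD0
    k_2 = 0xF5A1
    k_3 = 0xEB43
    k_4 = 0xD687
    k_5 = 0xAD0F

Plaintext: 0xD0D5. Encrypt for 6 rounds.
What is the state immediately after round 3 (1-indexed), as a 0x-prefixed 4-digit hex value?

0x64A7

s_0 = plaintext = 0xD0D5
s_1 = Round(s_0, k_0) = 0xD519
s_2 = Round(s_1, k_1) = 0x1964
s_3 = Round(s_2, k_2) = 0x64A7
s_4 = Round(s_3, k_3) = 0xA741
s_5 = Round(s_4, k_4) = 0x4113
s_6 = Round(s_5, k_5) = 0x13CA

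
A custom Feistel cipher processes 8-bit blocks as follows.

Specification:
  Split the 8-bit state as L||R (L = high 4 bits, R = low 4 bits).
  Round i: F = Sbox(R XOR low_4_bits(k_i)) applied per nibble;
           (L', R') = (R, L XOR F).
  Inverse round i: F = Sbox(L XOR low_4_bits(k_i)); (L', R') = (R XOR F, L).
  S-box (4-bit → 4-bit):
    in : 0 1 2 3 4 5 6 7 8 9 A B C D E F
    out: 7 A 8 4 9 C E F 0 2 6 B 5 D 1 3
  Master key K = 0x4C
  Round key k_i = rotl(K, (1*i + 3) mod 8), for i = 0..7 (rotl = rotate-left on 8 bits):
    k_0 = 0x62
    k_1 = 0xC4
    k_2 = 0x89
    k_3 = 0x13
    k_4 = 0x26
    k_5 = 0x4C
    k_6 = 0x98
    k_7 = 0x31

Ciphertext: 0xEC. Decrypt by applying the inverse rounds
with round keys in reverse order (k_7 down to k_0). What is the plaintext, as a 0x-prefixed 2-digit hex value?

s_0 = ciphertext = 0xEC
s_1 = InvRound(s_0, k_7) = 0xFE
s_2 = InvRound(s_1, k_6) = 0x1F
s_3 = InvRound(s_2, k_5) = 0x21
s_4 = InvRound(s_3, k_4) = 0x82
s_5 = InvRound(s_4, k_3) = 0x98
s_6 = InvRound(s_5, k_2) = 0xF9
s_7 = InvRound(s_6, k_1) = 0x2F
s_8 = InvRound(s_7, k_0) = 0x82

0x82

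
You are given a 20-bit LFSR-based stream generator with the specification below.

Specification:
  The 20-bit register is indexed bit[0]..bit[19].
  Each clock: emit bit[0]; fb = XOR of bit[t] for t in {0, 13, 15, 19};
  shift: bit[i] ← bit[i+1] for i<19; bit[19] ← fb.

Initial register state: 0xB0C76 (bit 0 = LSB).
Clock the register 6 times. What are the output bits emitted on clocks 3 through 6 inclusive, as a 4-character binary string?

reg_0 = 0xB0C76
clock 1: out=0, reg = 0xD863B
clock 2: out=1, reg = 0xEC31D
clock 3: out=1, reg = 0xF618E
clock 4: out=0, reg = 0x7B0C7
clock 5: out=1, reg = 0xBD863
clock 6: out=1, reg = 0xDEC31

1011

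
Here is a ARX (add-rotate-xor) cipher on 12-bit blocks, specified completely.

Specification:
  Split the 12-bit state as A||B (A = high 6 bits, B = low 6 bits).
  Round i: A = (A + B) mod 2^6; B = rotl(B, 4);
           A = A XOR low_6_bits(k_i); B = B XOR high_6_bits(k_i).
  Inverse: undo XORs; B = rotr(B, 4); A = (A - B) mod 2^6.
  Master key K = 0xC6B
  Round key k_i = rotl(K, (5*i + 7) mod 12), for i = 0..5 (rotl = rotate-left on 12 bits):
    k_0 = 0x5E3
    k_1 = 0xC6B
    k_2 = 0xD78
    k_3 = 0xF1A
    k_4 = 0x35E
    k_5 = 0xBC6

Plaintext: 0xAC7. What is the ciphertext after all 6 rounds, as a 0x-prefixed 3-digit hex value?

s_0 = plaintext = 0xAC7
s_1 = Round(s_0, k_0) = 0x466
s_2 = Round(s_1, k_1) = 0x718
s_3 = Round(s_2, k_2) = 0x333
s_4 = Round(s_3, k_3) = 0x940
s_5 = Round(s_4, k_4) = 0xECD
s_6 = Round(s_5, k_5) = 0x3BC

0x3BC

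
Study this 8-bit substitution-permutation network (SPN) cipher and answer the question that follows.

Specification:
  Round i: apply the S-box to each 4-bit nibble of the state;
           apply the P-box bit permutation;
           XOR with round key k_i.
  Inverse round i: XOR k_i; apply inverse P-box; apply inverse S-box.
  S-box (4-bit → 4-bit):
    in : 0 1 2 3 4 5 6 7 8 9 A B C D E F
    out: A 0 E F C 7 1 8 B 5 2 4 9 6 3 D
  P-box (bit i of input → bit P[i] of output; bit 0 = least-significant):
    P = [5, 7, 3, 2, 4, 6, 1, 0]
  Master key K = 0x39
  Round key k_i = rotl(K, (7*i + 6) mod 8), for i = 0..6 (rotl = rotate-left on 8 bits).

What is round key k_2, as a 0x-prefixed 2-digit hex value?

0x93

K = 0x39
k_0 = rotl(K, (7*0+6) mod 8) = rotl(K, 6) = 0x4E
k_1 = rotl(K, (7*1+6) mod 8) = rotl(K, 5) = 0x27
k_2 = rotl(K, (7*2+6) mod 8) = rotl(K, 4) = 0x93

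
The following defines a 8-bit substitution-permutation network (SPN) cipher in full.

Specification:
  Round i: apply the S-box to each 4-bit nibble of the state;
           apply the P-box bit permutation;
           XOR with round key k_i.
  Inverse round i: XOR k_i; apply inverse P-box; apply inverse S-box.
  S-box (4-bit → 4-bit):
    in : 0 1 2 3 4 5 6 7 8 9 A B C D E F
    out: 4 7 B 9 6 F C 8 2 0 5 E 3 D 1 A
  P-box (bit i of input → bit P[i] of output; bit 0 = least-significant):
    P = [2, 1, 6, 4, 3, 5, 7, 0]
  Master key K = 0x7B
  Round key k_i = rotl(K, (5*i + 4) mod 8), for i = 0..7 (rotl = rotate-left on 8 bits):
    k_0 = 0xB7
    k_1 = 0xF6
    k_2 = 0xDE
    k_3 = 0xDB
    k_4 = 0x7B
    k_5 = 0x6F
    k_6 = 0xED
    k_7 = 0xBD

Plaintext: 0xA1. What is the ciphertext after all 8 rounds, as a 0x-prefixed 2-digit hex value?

s_0 = plaintext = 0xA1
s_1 = Round(s_0, k_0) = 0x79
s_2 = Round(s_1, k_1) = 0xF7
s_3 = Round(s_2, k_2) = 0xEF
s_4 = Round(s_3, k_3) = 0xC1
s_5 = Round(s_4, k_4) = 0x15
s_6 = Round(s_5, k_5) = 0x91
s_7 = Round(s_6, k_6) = 0xAB
s_8 = Round(s_7, k_7) = 0x67

0x67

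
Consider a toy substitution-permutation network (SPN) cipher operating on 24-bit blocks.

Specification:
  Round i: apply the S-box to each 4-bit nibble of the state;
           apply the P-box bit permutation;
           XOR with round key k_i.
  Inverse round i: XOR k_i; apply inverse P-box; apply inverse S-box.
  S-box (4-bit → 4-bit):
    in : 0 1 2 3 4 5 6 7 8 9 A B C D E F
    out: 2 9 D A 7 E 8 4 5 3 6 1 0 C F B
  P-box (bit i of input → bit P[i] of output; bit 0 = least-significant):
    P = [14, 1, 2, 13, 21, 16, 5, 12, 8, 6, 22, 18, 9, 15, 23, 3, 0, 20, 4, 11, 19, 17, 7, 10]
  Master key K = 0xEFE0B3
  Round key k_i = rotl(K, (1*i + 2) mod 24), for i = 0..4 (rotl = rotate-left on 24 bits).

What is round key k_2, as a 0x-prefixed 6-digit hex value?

0xFE0B3E

K = 0xEFE0B3
k_0 = rotl(K, (1*0+2) mod 24) = rotl(K, 2) = 0xBF82CF
k_1 = rotl(K, (1*1+2) mod 24) = rotl(K, 3) = 0x7F059F
k_2 = rotl(K, (1*2+2) mod 24) = rotl(K, 4) = 0xFE0B3E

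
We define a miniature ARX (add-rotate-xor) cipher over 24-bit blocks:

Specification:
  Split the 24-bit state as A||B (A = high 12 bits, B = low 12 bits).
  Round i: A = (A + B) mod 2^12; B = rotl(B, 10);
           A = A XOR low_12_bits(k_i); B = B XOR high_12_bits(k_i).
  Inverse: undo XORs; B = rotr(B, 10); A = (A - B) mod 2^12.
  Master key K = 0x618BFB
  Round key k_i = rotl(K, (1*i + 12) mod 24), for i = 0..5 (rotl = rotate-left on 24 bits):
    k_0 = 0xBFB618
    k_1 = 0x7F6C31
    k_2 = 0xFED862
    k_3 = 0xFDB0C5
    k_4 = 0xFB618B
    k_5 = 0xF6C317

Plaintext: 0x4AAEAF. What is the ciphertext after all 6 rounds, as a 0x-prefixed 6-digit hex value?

0xFCDA25

s_0 = plaintext = 0x4AAEAF
s_1 = Round(s_0, k_0) = 0x541450
s_2 = Round(s_1, k_1) = 0x5A06E2
s_3 = Round(s_2, k_2) = 0x4E0655
s_4 = Round(s_3, k_3) = 0xBF0A4E
s_5 = Round(s_4, k_4) = 0x7B5525
s_6 = Round(s_5, k_5) = 0xFCDA25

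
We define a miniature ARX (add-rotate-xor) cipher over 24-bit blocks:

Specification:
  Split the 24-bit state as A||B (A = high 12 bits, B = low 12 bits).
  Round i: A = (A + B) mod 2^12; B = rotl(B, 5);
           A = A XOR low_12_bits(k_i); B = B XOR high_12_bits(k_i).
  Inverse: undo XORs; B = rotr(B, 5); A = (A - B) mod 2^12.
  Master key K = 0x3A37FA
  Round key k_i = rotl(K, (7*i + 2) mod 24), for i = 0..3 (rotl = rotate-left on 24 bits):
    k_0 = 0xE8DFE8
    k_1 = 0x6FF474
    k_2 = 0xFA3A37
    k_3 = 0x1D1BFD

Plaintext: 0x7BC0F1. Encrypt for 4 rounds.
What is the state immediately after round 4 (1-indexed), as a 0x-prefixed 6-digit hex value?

0x664D71

s_0 = plaintext = 0x7BC0F1
s_1 = Round(s_0, k_0) = 0x7450AC
s_2 = Round(s_1, k_1) = 0x38537E
s_3 = Round(s_2, k_2) = 0xD34065
s_4 = Round(s_3, k_3) = 0x664D71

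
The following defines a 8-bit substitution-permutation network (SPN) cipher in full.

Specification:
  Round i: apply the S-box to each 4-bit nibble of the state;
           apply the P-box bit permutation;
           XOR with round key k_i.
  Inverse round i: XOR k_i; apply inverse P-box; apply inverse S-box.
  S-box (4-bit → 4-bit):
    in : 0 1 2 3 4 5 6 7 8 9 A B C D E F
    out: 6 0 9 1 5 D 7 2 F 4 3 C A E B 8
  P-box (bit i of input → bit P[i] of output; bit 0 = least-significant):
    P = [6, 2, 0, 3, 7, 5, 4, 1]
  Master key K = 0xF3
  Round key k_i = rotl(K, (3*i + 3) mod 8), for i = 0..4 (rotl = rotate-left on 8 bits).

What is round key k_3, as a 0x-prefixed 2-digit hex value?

K = 0xF3
k_0 = rotl(K, (3*0+3) mod 8) = rotl(K, 3) = 0x9F
k_1 = rotl(K, (3*1+3) mod 8) = rotl(K, 6) = 0xFC
k_2 = rotl(K, (3*2+3) mod 8) = rotl(K, 1) = 0xE7
k_3 = rotl(K, (3*3+3) mod 8) = rotl(K, 4) = 0x3F

0x3F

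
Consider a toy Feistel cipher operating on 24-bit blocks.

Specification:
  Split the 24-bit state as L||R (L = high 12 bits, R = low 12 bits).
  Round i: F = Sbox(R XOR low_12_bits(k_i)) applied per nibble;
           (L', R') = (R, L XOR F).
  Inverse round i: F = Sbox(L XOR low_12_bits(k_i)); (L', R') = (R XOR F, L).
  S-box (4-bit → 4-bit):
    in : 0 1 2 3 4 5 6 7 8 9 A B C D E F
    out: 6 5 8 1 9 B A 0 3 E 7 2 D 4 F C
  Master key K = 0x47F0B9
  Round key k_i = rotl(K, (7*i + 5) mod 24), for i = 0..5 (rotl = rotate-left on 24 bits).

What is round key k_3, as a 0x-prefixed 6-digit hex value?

0x1FC2E5

K = 0x47F0B9
k_0 = rotl(K, (7*0+5) mod 24) = rotl(K, 5) = 0xFE1728
k_1 = rotl(K, (7*1+5) mod 24) = rotl(K, 12) = 0x0B947F
k_2 = rotl(K, (7*2+5) mod 24) = rotl(K, 19) = 0xCA3F85
k_3 = rotl(K, (7*3+5) mod 24) = rotl(K, 2) = 0x1FC2E5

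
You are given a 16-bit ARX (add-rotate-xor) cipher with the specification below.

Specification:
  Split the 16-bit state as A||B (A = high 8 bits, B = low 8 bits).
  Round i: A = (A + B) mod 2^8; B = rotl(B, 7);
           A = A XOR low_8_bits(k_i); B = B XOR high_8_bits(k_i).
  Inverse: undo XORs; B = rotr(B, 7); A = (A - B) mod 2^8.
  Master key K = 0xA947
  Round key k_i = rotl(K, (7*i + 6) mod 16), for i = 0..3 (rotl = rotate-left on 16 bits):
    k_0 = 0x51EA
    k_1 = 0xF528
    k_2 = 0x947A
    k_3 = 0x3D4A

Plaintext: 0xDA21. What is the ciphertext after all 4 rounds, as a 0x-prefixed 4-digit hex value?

0xD932

s_0 = plaintext = 0xDA21
s_1 = Round(s_0, k_0) = 0x11C1
s_2 = Round(s_1, k_1) = 0xFA15
s_3 = Round(s_2, k_2) = 0x751E
s_4 = Round(s_3, k_3) = 0xD932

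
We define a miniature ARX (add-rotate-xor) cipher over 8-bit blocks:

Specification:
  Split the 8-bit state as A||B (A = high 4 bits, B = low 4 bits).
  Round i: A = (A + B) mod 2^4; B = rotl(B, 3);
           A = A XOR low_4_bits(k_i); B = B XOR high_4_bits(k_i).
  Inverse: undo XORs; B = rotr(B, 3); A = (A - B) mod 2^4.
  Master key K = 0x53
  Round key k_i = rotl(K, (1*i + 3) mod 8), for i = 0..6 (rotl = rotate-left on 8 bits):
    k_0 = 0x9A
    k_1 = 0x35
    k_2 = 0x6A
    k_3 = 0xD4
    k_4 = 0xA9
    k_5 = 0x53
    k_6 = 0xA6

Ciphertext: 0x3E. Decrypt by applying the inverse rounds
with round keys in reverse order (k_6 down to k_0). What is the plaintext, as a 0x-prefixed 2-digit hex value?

0x83

s_0 = ciphertext = 0x3E
s_1 = InvRound(s_0, k_6) = 0xD8
s_2 = InvRound(s_1, k_5) = 0x3B
s_3 = InvRound(s_2, k_4) = 0x82
s_4 = InvRound(s_3, k_3) = 0xDF
s_5 = InvRound(s_4, k_2) = 0x43
s_6 = InvRound(s_5, k_1) = 0x10
s_7 = InvRound(s_6, k_0) = 0x83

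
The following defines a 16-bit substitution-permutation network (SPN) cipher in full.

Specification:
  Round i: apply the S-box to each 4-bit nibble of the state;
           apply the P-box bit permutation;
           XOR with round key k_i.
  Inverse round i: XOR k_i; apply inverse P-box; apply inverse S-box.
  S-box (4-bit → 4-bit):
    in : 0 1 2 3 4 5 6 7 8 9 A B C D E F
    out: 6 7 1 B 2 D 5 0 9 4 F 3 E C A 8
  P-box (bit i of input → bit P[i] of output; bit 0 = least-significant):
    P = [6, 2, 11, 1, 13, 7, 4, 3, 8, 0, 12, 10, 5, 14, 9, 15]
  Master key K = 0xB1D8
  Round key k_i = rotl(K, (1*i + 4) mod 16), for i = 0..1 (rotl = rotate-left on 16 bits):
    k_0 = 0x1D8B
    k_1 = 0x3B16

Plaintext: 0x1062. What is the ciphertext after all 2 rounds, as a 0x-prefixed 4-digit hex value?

s_0 = plaintext = 0x1062
s_1 = Round(s_0, k_0) = 0x6FFA
s_2 = Round(s_1, k_1) = 0x3578

0x3578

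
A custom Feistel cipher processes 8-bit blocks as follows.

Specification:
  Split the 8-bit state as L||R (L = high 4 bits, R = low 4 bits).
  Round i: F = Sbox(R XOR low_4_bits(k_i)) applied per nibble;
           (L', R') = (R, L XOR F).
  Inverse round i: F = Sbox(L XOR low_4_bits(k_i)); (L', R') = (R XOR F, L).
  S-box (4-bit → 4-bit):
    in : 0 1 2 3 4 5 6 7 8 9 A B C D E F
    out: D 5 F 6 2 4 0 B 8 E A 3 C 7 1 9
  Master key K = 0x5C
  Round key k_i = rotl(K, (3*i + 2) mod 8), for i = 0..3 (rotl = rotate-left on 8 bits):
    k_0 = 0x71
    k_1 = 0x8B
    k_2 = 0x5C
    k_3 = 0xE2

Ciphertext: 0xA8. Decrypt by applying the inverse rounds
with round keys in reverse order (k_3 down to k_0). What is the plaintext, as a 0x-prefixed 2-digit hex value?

0x67

s_0 = ciphertext = 0xA8
s_1 = InvRound(s_0, k_3) = 0x0A
s_2 = InvRound(s_1, k_2) = 0x60
s_3 = InvRound(s_2, k_1) = 0x76
s_4 = InvRound(s_3, k_0) = 0x67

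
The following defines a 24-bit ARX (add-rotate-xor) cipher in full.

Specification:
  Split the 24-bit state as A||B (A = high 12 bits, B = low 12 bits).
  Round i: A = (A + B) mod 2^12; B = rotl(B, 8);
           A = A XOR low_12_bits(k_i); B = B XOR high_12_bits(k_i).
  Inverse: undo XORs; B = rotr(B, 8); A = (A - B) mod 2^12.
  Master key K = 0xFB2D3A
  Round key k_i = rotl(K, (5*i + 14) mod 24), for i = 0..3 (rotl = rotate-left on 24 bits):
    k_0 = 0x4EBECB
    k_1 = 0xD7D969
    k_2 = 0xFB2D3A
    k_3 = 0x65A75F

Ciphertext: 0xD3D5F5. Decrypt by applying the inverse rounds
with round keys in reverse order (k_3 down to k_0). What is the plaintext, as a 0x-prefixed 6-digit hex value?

0x849622

s_0 = ciphertext = 0xD3D5F5
s_1 = InvRound(s_0, k_3) = 0xF6FAF3
s_2 = InvRound(s_1, k_2) = 0xE40415
s_3 = InvRound(s_2, k_1) = 0x0A0689
s_4 = InvRound(s_3, k_0) = 0x849622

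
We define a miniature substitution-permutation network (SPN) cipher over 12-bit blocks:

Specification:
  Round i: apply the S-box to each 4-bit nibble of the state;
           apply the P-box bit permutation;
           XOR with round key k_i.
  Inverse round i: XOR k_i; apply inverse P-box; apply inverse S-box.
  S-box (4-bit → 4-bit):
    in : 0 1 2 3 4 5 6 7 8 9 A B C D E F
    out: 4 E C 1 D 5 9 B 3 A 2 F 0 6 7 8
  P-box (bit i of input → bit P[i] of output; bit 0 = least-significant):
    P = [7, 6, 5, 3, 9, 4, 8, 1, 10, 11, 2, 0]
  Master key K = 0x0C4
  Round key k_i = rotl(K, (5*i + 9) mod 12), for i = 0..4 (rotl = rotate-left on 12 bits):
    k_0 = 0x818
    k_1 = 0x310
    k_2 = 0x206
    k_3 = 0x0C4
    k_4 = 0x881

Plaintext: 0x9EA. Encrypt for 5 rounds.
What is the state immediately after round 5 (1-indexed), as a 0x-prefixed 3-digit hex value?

0x7AA

s_0 = plaintext = 0x9EA
s_1 = Round(s_0, k_0) = 0x349
s_2 = Round(s_1, k_1) = 0x45A
s_3 = Round(s_2, k_2) = 0x543
s_4 = Round(s_3, k_3) = 0x742
s_5 = Round(s_4, k_4) = 0x7AA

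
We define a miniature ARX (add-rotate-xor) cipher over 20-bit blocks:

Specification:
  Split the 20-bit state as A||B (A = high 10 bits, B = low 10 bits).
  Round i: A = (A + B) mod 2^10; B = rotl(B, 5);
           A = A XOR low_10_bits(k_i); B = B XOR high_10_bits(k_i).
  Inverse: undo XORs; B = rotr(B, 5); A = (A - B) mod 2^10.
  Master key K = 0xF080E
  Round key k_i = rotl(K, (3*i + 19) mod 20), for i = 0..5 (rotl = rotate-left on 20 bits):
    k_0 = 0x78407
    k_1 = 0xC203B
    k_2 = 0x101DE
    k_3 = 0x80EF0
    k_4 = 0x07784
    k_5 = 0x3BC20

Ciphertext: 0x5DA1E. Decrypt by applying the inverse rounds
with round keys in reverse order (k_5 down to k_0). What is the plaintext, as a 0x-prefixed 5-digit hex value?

0xF7477

s_0 = ciphertext = 0x5DA1E
s_1 = InvRound(s_0, k_5) = 0xC7E37
s_2 = InvRound(s_1, k_4) = 0xD2951
s_3 = InvRound(s_2, k_3) = 0xD825A
s_4 = InvRound(s_3, k_2) = 0xDBB50
s_5 = InvRound(s_4, k_1) = 0x14F02
s_6 = InvRound(s_5, k_0) = 0xF7477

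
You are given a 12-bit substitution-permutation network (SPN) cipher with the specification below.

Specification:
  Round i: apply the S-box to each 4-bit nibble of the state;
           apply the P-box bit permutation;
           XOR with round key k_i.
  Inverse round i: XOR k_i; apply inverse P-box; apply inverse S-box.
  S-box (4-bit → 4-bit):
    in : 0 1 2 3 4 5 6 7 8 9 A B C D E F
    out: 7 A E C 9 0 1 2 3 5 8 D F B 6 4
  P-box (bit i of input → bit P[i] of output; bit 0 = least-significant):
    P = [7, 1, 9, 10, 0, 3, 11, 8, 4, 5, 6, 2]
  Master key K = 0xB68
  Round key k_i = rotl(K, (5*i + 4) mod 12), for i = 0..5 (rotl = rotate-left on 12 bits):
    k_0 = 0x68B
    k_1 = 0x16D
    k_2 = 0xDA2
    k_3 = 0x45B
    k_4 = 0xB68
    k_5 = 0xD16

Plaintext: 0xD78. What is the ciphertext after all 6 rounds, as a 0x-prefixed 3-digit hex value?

0xB57

s_0 = plaintext = 0xD78
s_1 = Round(s_0, k_0) = 0x635
s_2 = Round(s_1, k_1) = 0x87D
s_3 = Round(s_2, k_2) = 0x918
s_4 = Round(s_3, k_3) = 0x581
s_5 = Round(s_4, k_4) = 0xF63
s_6 = Round(s_5, k_5) = 0xB57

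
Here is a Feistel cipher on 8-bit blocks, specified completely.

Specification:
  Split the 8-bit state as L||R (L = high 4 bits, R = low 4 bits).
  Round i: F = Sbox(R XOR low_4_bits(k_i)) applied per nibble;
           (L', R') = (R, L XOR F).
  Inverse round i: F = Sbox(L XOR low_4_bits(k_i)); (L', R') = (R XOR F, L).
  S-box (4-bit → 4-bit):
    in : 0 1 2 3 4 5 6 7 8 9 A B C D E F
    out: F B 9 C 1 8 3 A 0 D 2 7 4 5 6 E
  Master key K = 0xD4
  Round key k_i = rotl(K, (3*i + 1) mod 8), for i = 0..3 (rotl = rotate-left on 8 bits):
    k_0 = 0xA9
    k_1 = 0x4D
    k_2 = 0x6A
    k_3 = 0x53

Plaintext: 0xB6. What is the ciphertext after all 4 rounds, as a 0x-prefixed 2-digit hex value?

0x1F

s_0 = plaintext = 0xB6
s_1 = Round(s_0, k_0) = 0x65
s_2 = Round(s_1, k_1) = 0x56
s_3 = Round(s_2, k_2) = 0x61
s_4 = Round(s_3, k_3) = 0x1F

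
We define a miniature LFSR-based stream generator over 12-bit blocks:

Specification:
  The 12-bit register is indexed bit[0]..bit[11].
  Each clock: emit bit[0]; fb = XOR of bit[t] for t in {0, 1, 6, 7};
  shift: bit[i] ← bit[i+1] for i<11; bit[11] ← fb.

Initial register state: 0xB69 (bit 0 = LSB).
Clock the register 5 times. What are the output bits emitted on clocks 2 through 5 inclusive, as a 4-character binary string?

reg_0 = 0xB69
clock 1: out=1, reg = 0x5B4
clock 2: out=0, reg = 0xADA
clock 3: out=0, reg = 0xD6D
clock 4: out=1, reg = 0x6B6
clock 5: out=0, reg = 0x35B

0010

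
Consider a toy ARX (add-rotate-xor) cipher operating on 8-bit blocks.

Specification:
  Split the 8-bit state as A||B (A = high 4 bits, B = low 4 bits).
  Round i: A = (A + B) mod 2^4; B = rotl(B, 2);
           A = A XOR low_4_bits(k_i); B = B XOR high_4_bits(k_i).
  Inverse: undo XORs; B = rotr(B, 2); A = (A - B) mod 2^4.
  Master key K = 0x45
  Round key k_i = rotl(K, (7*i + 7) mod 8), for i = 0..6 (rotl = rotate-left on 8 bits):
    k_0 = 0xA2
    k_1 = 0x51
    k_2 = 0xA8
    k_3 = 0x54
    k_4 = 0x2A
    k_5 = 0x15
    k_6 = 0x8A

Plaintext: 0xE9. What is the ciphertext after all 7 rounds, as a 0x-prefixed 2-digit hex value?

0x78

s_0 = plaintext = 0xE9
s_1 = Round(s_0, k_0) = 0x5C
s_2 = Round(s_1, k_1) = 0x06
s_3 = Round(s_2, k_2) = 0xE3
s_4 = Round(s_3, k_3) = 0x59
s_5 = Round(s_4, k_4) = 0x44
s_6 = Round(s_5, k_5) = 0xD0
s_7 = Round(s_6, k_6) = 0x78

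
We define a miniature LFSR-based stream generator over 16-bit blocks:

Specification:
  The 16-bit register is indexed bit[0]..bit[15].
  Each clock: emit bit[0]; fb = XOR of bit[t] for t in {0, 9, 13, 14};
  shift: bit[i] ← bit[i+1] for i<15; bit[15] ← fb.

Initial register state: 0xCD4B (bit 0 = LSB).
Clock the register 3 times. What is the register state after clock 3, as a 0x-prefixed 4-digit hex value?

0x19A9

reg_0 = 0xCD4B
clock 1: out=1, reg = 0x66A5
clock 2: out=1, reg = 0x3352
clock 3: out=0, reg = 0x19A9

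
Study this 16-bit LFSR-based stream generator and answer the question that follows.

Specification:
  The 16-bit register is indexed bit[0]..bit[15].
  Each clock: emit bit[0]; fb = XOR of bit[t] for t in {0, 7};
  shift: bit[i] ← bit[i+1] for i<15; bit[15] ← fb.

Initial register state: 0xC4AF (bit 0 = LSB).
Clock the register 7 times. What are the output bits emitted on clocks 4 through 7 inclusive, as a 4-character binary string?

1010

reg_0 = 0xC4AF
clock 1: out=1, reg = 0x6257
clock 2: out=1, reg = 0xB12B
clock 3: out=1, reg = 0xD895
clock 4: out=1, reg = 0x6C4A
clock 5: out=0, reg = 0x3625
clock 6: out=1, reg = 0x9B12
clock 7: out=0, reg = 0x4D89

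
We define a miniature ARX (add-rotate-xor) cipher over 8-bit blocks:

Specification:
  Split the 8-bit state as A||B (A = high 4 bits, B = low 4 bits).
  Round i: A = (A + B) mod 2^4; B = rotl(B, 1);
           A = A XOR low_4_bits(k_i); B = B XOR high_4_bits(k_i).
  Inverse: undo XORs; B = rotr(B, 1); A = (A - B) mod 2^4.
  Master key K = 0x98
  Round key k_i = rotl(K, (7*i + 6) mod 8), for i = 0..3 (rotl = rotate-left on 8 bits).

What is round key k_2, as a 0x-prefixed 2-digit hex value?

K = 0x98
k_0 = rotl(K, (7*0+6) mod 8) = rotl(K, 6) = 0x26
k_1 = rotl(K, (7*1+6) mod 8) = rotl(K, 5) = 0x13
k_2 = rotl(K, (7*2+6) mod 8) = rotl(K, 4) = 0x89

0x89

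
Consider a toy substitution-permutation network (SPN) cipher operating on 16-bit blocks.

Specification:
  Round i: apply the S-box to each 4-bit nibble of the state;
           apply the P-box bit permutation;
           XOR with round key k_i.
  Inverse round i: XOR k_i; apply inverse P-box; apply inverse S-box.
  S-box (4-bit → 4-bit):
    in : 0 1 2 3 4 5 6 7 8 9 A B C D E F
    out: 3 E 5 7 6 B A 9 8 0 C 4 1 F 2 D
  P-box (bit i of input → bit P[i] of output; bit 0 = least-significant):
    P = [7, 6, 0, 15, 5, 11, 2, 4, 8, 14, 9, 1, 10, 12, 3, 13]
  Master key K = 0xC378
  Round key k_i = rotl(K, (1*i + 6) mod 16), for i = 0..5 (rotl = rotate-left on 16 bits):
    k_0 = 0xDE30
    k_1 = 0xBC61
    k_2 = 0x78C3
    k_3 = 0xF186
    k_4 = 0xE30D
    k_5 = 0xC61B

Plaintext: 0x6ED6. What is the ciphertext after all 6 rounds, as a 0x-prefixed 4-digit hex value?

s_0 = plaintext = 0x6ED6
s_1 = Round(s_0, k_0) = 0x2644
s_2 = Round(s_1, k_1) = 0xF02E
s_3 = Round(s_2, k_2) = 0x1DAF
s_4 = Round(s_3, k_3) = 0x0219
s_5 = Round(s_4, k_4) = 0xFC19
s_6 = Round(s_5, k_5) = 0xEB07

0xEB07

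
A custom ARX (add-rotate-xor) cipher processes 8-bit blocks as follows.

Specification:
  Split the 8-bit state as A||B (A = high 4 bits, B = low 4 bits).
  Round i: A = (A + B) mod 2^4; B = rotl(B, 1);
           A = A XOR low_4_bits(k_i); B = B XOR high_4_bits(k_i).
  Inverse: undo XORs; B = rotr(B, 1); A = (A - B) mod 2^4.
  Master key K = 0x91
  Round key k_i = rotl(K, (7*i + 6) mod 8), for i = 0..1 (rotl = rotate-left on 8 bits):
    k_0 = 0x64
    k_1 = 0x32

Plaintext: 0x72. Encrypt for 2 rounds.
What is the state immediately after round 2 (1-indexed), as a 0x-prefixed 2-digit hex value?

0xD7

s_0 = plaintext = 0x72
s_1 = Round(s_0, k_0) = 0xD2
s_2 = Round(s_1, k_1) = 0xD7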